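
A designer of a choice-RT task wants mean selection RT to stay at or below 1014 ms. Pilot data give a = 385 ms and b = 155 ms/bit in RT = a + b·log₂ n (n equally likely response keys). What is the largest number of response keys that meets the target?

16

Information budget: (1014 − 385)/155 = 4.0581 bits, so n ≤ 2^4.0581 = 16.657 → at most 16.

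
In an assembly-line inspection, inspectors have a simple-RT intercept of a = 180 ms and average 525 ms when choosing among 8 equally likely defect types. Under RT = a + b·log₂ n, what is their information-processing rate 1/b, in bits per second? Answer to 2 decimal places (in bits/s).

b = (525 − 180)/log₂ 8 = 345/3 = 115.000 ms per bit = 0.11500 s/bit; the reciprocal is 8.696 bits/s.

8.70 bits/s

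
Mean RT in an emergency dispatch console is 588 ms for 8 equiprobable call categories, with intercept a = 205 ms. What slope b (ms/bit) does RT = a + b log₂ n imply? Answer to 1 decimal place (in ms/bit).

127.7 ms/bit

log₂(8) = 3 bits.
b = (RT − a)/log₂ n = (588 − 205) / 3 = 127.667 ms/bit.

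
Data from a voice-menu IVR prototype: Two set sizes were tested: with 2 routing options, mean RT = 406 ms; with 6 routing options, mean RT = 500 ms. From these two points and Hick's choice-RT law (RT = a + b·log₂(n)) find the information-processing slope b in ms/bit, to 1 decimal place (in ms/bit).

59.3 ms/bit

b = (RT₂ − RT₁)/(log₂ n₂ − log₂ n₁) = (500 − 406)/(2.5850 − 1) = 59.307 ms/bit.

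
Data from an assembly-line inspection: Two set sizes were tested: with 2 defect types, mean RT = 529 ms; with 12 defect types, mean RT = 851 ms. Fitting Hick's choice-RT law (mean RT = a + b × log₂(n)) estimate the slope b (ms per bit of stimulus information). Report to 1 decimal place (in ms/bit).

The slope on a log₂ axis is (851 − 529) / (3.5850 − 1) = 124.567 ms/bit.

124.6 ms/bit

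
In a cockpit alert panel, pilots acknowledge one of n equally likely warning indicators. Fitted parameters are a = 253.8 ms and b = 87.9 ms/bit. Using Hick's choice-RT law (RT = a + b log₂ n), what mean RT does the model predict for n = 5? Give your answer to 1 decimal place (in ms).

457.9 ms

log₂(5) = 2.3219 bits, so RT = 253.8 + 87.9 × 2.3219 ≈ 457.897 ms.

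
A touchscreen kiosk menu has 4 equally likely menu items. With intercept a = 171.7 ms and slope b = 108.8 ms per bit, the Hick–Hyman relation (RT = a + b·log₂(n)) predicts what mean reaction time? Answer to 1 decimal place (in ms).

389.3 ms

log₂(4) = 2 bits, so RT = 171.7 + 108.8 × 2 ≈ 389.300 ms.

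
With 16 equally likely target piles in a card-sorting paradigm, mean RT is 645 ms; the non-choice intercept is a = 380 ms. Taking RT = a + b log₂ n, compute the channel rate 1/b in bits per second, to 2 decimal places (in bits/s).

15.09 bits/s

b = (645 − 380)/log₂ 16 = 265/4 = 66.250 ms per bit = 0.06625 s/bit; the reciprocal is 15.094 bits/s.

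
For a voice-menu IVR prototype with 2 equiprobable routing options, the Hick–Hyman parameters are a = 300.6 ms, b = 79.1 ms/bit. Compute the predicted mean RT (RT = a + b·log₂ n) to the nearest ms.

380 ms

log₂(2) = 1 bits, so RT = 300.6 + 79.1 × 1 ≈ 379.700 ms.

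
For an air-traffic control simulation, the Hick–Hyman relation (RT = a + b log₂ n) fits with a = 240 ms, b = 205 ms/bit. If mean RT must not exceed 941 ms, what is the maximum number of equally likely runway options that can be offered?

10

Set 240 + 205·log₂ n ≤ 941 → log₂ n ≤ (941 − 240)/205 = 3.4195.
So n ≤ 2^3.4195 = 10.700; the largest integer n is 10.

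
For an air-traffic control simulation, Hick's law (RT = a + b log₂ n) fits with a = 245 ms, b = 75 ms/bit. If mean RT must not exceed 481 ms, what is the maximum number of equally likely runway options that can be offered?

8

75·log₂ n ≤ 481 − 245 = 236, giving log₂ n ≤ 3.1467 and n ≤ 8.856. The largest whole number is 8.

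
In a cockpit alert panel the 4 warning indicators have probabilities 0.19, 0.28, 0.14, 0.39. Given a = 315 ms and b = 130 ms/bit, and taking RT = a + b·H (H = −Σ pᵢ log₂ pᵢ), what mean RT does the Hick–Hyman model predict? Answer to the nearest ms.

Entropy contributions −pᵢ log₂ pᵢ: 0.4552, 0.5142, 0.3971, 0.5298; sum H = 1.8964 bits.
RT = a + bH = 315 + 130·1.8964 = 561.53 ms.

562 ms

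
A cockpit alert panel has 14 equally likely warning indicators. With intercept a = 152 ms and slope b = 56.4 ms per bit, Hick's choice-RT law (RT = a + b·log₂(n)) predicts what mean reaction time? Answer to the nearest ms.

367 ms

log₂(14) = 3.8074 bits, so RT = 152 + 56.4 × 3.8074 ≈ 366.735 ms.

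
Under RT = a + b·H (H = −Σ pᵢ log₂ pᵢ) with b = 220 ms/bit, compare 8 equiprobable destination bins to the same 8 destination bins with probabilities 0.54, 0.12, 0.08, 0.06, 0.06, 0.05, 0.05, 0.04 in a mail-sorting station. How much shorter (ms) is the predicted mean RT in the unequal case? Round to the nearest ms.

166 ms

Equiprobable entropy H₀ = log₂ 8 = 3.0000 bits.
Skewed entropy H = −Σ pᵢ log₂ pᵢ = 2.2436 bits.
ΔRT = b·(H₀ − H) = 220 × 0.7564 = 166.40 ms.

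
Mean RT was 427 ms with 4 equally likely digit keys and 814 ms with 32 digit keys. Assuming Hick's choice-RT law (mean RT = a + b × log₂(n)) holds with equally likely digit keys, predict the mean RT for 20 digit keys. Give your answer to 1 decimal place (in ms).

RT is linear in log₂ n, so two points fix the line:
  b = (814 − 427) / (log₂ 32 − log₂ 4) = 387 / (5 − 2) = 129.000 ms/bit
  a = 427 − 129.000 × 2 = 169.000 ms
Then RT(20) = 169.000 + 129.000 × log₂ 20 = 169.000 + 129.000 × 4.3219 ≈ 726.529 ms.

726.5 ms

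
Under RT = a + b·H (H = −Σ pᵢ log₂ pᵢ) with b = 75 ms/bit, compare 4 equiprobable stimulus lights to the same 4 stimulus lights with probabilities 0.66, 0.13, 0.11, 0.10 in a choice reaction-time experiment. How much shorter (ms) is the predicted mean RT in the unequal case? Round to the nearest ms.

40 ms

Equiprobable entropy H₀ = log₂ 4 = 2.0000 bits.
Skewed entropy H = −Σ pᵢ log₂ pᵢ = 1.4608 bits.
ΔRT = b·(H₀ − H) = 75 × 0.5392 = 40.44 ms.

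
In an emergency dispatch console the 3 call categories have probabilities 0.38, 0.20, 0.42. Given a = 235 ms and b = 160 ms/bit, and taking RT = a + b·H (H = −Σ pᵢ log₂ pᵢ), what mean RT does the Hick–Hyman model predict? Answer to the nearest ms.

478 ms

Entropy contributions −pᵢ log₂ pᵢ: 0.5305, 0.4644, 0.5256; sum H = 1.5205 bits.
RT = a + bH = 235 + 160·1.5205 = 478.28 ms.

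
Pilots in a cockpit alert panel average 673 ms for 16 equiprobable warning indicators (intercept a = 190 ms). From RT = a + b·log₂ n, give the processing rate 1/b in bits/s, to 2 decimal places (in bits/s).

8.28 bits/s

Choice component = 673 − 190 = 483 ms over log₂(16) = 4 bits.
b = 483 / 4 = 120.750 ms/bit, so 1/b = 8.282 bits/s.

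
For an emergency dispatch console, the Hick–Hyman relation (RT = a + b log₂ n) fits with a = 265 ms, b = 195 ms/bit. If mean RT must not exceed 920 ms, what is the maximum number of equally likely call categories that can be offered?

10

195·log₂ n ≤ 920 − 265 = 655, giving log₂ n ≤ 3.3590 and n ≤ 10.260. The largest whole number is 10.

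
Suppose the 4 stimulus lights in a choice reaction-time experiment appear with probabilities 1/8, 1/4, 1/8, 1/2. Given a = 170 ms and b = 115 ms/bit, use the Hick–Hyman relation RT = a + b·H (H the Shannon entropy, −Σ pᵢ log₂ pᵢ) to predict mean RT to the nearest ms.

Each term −pᵢ log₂ pᵢ: 0.125·3 + 0.25·2 + 0.125·3 + 0.5·1; summed, H = 1.750 bits.
Mean RT = a + bH = 170 + 115·1.750 = 371.25 ms.

371 ms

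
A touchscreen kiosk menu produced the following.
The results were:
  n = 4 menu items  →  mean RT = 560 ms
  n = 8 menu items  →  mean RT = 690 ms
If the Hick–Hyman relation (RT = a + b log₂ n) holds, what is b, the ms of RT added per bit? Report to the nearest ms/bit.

130 ms/bit

Slope: b = (690 − 560) / (log₂ 8 − log₂ 4) = 130/1.0000 = 130 ms/bit.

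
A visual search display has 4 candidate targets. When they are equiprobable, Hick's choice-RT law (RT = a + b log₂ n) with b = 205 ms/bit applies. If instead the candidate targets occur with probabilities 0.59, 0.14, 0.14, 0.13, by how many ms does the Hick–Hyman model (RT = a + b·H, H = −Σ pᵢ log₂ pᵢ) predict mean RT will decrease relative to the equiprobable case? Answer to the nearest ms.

The RT saving is b·ΔH. Equiprobable H₀ = log₂(4) = 2.0000 bits; with the given probabilities H = 1.6260 bits.
b·(H₀ − H) = 205 × (2.0000 − 1.6260) = 76.67 ms.

77 ms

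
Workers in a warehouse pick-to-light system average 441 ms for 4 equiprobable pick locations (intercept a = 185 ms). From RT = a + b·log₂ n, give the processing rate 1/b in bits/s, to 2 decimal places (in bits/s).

b = (441 − 185)/log₂ 4 = 256/2 = 128.000 ms per bit = 0.12800 s/bit; the reciprocal is 7.812 bits/s.

7.81 bits/s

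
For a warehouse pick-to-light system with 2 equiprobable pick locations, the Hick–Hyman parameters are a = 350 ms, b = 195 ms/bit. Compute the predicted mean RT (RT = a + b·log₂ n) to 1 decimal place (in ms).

545.0 ms

log₂(2) = 1 bits, so RT = 350 + 195 × 1 ≈ 545.000 ms.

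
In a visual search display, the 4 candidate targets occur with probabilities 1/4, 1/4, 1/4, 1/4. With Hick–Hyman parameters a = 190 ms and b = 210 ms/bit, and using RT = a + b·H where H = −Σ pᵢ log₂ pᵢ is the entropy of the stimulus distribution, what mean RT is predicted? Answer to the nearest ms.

H = −Σ pᵢ log₂ pᵢ = 0.25·2 + 0.25·2 + 0.25·2 + 0.25·2 = 2.000 bits.
RT = 190 + 210 × 2.000 = 610.00 ms.

610 ms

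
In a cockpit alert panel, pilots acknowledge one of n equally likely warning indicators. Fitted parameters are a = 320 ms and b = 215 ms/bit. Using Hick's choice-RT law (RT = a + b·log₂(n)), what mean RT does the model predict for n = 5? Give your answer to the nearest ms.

log₂(5) = 2.3219 bits, so RT = 320 + 215 × 2.3219 ≈ 819.215 ms.

819 ms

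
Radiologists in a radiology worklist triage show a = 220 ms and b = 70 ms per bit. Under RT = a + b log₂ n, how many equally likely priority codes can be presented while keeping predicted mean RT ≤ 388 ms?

5

Information budget: (388 − 220)/70 = 2.4000 bits, so n ≤ 2^2.4000 = 5.278 → at most 5.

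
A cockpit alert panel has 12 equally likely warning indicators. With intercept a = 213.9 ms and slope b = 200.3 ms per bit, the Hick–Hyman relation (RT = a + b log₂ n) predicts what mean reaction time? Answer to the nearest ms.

log₂(12) = 3.5850 bits, so RT = 213.9 + 200.3 × 3.5850 ≈ 931.968 ms.

932 ms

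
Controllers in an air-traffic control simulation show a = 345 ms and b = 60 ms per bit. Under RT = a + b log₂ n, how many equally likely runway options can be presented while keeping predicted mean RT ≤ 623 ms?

24

Information budget: (623 − 345)/60 = 4.6333 bits, so n ≤ 2^4.6333 = 24.818 → at most 24.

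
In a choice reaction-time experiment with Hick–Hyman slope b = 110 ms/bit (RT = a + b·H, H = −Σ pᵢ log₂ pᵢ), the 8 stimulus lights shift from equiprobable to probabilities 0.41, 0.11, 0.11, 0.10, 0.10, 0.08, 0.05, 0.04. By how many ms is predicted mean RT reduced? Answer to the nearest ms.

46 ms

Equiprobable entropy H₀ = log₂ 8 = 3.0000 bits.
Skewed entropy H = −Σ pᵢ log₂ pᵢ = 2.5857 bits.
ΔRT = b·(H₀ − H) = 110 × 0.4143 = 45.57 ms.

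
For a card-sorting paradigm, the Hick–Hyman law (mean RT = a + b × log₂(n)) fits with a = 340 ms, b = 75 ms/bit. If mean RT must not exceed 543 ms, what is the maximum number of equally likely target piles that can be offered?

Set 340 + 75·log₂ n ≤ 543 → log₂ n ≤ (543 − 340)/75 = 2.7067.
So n ≤ 2^2.7067 = 6.528; the largest integer n is 6.

6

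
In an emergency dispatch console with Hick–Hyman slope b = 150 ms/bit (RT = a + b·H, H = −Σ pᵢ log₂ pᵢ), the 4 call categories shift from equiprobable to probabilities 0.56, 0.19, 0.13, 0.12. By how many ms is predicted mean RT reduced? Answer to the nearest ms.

49 ms

The RT saving is b·ΔH. Equiprobable H₀ = log₂(4) = 2.0000 bits; with the given probabilities H = 1.6734 bits.
b·(H₀ − H) = 150 × (2.0000 − 1.6734) = 48.99 ms.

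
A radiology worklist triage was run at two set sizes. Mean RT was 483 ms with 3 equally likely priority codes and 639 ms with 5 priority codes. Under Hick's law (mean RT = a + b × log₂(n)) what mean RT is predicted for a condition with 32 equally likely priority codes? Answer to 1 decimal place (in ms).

1205.9 ms

Fit slope and intercept:
  b = (639 − 483) / (log₂ 5 − log₂ 3) = 156 / (2.3219 − 1.5850) = 211.679 ms/bit
  a = 483 − 211.679 × 1.5850 = 147.497 ms
Then RT(32) = 147.497 + 211.679 × log₂ 32 = 147.497 + 211.679 × 5 ≈ 1205.891 ms.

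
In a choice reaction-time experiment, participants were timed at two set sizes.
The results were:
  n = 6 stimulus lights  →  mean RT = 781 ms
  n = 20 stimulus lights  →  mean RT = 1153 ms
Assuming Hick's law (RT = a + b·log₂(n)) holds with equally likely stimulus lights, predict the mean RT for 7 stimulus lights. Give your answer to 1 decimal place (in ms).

828.6 ms

With log₂ n on the abscissa the relation is linear; from the two conditions:
  b = (1153 − 781) / (log₂ 20 − log₂ 6) = 372 / (4.3219 − 2.5850) = 214.167 ms/bit
  a = 781 − 214.167 × 2.5850 = 227.387 ms
Then RT(7) = 227.387 + 214.167 × log₂ 7 = 227.387 + 214.167 × 2.8074 ≈ 828.629 ms.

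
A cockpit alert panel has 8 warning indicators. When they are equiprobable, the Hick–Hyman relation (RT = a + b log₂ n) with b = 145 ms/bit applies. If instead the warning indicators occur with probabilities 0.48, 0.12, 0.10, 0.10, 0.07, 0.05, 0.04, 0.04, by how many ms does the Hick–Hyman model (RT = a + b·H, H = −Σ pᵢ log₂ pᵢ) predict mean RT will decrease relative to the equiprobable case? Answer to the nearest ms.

Equiprobable entropy H₀ = log₂ 8 = 3.0000 bits.
Skewed entropy H = −Σ pᵢ log₂ pᵢ = 2.3959 bits.
ΔRT = b·(H₀ − H) = 145 × 0.6041 = 87.60 ms.

88 ms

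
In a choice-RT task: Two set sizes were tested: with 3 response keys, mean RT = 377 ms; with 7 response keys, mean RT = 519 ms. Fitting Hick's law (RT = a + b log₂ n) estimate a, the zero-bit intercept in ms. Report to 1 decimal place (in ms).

b = (RT₂ − RT₁)/(log₂ n₂ − log₂ n₁) = (519 − 377)/(2.8074 − 1.5850) = 116.166 ms/bit.
Intercept: a = 377 − 116.166·log₂(3) = 192.882 ms.

192.9 ms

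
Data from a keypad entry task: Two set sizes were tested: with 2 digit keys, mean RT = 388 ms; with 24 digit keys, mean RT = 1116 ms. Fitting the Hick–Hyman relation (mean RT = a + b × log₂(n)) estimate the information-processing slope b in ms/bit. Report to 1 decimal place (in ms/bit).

203.1 ms/bit

b = (RT₂ − RT₁)/(log₂ n₂ − log₂ n₁) = (1116 − 388)/(4.5850 − 1) = 203.070 ms/bit.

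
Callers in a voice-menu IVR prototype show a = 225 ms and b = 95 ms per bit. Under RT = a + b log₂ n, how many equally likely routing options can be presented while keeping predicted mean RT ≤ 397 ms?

3

Set 225 + 95·log₂ n ≤ 397 → log₂ n ≤ (397 − 225)/95 = 1.8105.
So n ≤ 2^1.8105 = 3.508; the largest integer n is 3.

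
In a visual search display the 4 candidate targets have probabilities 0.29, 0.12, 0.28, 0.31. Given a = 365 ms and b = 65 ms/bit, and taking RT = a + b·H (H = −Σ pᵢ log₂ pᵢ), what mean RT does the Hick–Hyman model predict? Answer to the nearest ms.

490 ms

Entropy contributions −pᵢ log₂ pᵢ: 0.5179, 0.3671, 0.5142, 0.5238; sum H = 1.9230 bits.
RT = a + bH = 365 + 65·1.9230 = 489.99 ms.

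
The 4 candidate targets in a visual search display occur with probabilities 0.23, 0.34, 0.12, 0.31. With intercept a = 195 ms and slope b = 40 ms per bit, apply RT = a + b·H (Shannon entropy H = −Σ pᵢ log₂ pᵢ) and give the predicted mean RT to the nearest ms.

H = 0.23·log₂(1/0.23) + 0.34·log₂(1/0.34) + 0.12·log₂(1/0.12) + 0.31·log₂(1/0.31) = 1.9077 bits.
RT = 195 + 40 × 1.9077 = 271.31 ms.

271 ms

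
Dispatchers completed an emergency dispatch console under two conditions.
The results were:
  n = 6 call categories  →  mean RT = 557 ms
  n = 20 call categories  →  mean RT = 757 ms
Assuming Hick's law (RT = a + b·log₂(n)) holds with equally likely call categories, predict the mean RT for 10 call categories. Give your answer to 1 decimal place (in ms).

641.9 ms

Solve the two-equation system in a and b:
  b = (757 − 557) / (log₂ 20 − log₂ 6) = 200 / (4.3219 − 2.5850) = 115.143 ms/bit
  a = 557 − 115.143 × 2.5850 = 259.359 ms
Then RT(10) = 259.359 + 115.143 × log₂ 10 = 259.359 + 115.143 × 3.3219 ≈ 641.857 ms.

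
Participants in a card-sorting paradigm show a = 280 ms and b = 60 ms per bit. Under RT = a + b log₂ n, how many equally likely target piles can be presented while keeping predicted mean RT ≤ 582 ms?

32

60·log₂ n ≤ 582 − 280 = 302, giving log₂ n ≤ 5.0333 and n ≤ 32.748. The largest whole number is 32.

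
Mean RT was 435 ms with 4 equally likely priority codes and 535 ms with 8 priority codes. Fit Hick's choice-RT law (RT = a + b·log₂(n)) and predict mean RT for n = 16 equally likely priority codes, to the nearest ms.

With log₂ n on the abscissa the relation is linear; from the two conditions:
  b = (535 − 435) / (log₂ 8 − log₂ 4) = 100 / (3 − 2) = 100 ms/bit
  a = 435 − 100 × 2 = 235 ms
Then RT(16) = 235 + 100 × log₂ 16 = 235 + 100 × 4 ≈ 635.000 ms.

635 ms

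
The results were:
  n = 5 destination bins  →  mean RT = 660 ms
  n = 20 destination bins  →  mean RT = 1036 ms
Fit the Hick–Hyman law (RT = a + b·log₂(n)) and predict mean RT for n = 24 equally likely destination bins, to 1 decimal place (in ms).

1085.5 ms

Fit slope and intercept:
  b = (1036 − 660) / (log₂ 20 − log₂ 5) = 376 / (4.3219 − 2.3219) = 188.000 ms/bit
  a = 660 − 188.000 × 2.3219 = 223.478 ms
Then RT(24) = 223.478 + 188.000 × log₂ 24 = 223.478 + 188.000 × 4.5850 ≈ 1085.450 ms.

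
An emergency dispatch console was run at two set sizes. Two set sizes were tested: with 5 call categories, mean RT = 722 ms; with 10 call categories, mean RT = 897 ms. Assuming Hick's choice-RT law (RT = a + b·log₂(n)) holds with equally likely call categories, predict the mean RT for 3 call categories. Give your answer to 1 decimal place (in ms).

593.0 ms

Fit slope and intercept:
  b = (897 − 722) / (log₂ 10 − log₂ 5) = 175 / (3.3219 − 2.3219) = 175.000 ms/bit
  a = 722 − 175.000 × 2.3219 = 315.663 ms
Then RT(3) = 315.663 + 175.000 × log₂ 3 = 315.663 + 175.000 × 1.5850 ≈ 593.031 ms.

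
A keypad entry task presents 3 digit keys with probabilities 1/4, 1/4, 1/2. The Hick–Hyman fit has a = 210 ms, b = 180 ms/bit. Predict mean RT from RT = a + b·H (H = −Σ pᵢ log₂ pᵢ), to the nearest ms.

480 ms

H = −Σ pᵢ log₂ pᵢ = 0.25·2 + 0.25·2 + 0.5·1 = 1.500 bits.
RT = 210 + 180 × 1.500 = 480.00 ms.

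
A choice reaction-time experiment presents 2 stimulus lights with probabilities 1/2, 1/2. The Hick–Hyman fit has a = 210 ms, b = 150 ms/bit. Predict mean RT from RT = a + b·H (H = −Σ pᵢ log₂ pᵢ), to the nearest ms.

360 ms

Each term −pᵢ log₂ pᵢ: 0.5·1 + 0.5·1; summed, H = 1.000 bits.
Mean RT = a + bH = 210 + 150·1.000 = 360.00 ms.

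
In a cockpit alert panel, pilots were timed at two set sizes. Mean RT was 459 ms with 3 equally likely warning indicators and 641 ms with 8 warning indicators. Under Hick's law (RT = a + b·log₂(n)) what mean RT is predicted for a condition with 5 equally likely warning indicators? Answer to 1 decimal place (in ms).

553.8 ms

Solve the two-equation system in a and b:
  b = (641 − 459) / (log₂ 8 − log₂ 3) = 182 / (3 − 1.5850) = 128.618 ms/bit
  a = 459 − 128.618 × 1.5850 = 255.145 ms
Then RT(5) = 255.145 + 128.618 × log₂ 5 = 255.145 + 128.618 × 2.3219 ≈ 553.787 ms.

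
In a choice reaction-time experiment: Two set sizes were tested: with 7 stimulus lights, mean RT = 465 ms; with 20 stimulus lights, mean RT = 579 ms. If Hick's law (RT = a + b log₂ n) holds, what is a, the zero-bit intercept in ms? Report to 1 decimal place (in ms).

253.7 ms

The slope on a log₂ axis is (579 − 465) / (4.3219 − 2.8074) = 75.269 ms/bit.
Intercept: a = 465 − 75.269·log₂(7) = 253.694 ms.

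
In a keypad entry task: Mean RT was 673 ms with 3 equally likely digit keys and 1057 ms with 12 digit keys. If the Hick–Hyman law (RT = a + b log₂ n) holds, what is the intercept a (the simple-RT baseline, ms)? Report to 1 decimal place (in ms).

b = (RT₂ − RT₁)/(log₂ n₂ − log₂ n₁) = (1057 − 673)/(3.5850 − 1.5850) = 192.000 ms/bit.
Intercept: a = 673 − 192.000·log₂(3) = 368.687 ms.

368.7 ms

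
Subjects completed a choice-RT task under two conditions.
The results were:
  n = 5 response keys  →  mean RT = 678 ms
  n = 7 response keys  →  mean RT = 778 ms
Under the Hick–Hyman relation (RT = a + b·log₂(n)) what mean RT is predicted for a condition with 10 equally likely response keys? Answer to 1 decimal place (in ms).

884.0 ms

Fit slope and intercept:
  b = (778 − 678) / (log₂ 7 − log₂ 5) = 100 / (2.8074 − 2.3219) = 206.004 ms/bit
  a = 678 − 206.004 × 2.3219 = 199.673 ms
Then RT(10) = 199.673 + 206.004 × log₂ 10 = 199.673 + 206.004 × 3.3219 ≈ 884.004 ms.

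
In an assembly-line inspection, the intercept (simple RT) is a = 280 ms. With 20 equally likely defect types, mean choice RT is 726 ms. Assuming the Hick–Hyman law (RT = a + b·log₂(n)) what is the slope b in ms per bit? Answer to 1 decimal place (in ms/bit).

20 alternatives carry log₂ 20 = 4.3219 bits; the choice cost is 726 − 280 = 446 ms, so b = 446/4.3219 = 103.195 ms/bit.

103.2 ms/bit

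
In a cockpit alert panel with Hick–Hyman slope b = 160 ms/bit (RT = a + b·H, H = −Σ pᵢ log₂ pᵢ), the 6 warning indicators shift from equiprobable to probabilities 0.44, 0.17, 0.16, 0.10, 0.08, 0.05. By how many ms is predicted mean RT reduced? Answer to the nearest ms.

59 ms

Equiprobable entropy H₀ = log₂ 6 = 2.5850 bits.
Skewed entropy H = −Σ pᵢ log₂ pᵢ = 2.2185 bits.
ΔRT = b·(H₀ − H) = 160 × 0.3664 = 58.63 ms.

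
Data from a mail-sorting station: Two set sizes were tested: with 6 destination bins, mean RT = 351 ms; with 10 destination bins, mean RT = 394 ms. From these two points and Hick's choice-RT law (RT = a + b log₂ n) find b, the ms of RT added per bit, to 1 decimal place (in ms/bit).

58.3 ms/bit

b = (RT₂ − RT₁)/(log₂ n₂ − log₂ n₁) = (394 − 351)/(3.3219 − 2.5850) = 58.347 ms/bit.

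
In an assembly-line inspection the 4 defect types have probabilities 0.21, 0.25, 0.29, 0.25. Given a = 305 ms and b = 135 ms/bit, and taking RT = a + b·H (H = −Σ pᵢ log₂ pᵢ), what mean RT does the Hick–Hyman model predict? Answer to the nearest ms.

574 ms

Entropy contributions −pᵢ log₂ pᵢ: 0.4728, 0.5000, 0.5179, 0.5000; sum H = 1.9907 bits.
RT = a + bH = 305 + 135·1.9907 = 573.75 ms.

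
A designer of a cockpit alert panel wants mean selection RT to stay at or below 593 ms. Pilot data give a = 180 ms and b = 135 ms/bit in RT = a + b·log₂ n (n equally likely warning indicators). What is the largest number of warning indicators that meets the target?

8

Information budget: (593 − 180)/135 = 3.0593 bits, so n ≤ 2^3.0593 = 8.335 → at most 8.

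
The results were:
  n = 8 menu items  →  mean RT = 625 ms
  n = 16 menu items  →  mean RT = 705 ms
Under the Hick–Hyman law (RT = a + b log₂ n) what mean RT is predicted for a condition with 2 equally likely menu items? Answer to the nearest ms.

465 ms

With log₂ n on the abscissa the relation is linear; from the two conditions:
  b = (705 − 625) / (log₂ 16 − log₂ 8) = 80 / (4 − 3) = 80 ms/bit
  a = 625 − 80 × 3 = 385 ms
Then RT(2) = 385 + 80 × log₂ 2 = 385 + 80 × 1 ≈ 465.000 ms.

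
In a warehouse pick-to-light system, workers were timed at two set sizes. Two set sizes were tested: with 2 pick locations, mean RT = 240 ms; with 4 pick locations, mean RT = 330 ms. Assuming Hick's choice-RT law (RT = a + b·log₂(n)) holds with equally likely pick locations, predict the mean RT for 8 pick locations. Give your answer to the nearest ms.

With log₂ n on the abscissa the relation is linear; from the two conditions:
  b = (330 − 240) / (log₂ 4 − log₂ 2) = 90 / (2 − 1) = 90 ms/bit
  a = 240 − 90 × 1 = 150 ms
Then RT(8) = 150 + 90 × log₂ 8 = 150 + 90 × 3 ≈ 420.000 ms.

420 ms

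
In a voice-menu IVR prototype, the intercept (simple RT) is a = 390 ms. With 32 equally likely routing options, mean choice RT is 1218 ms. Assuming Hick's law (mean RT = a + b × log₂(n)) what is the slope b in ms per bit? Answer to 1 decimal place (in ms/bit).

165.6 ms/bit

32 alternatives carry log₂ 32 = 5 bits; the choice cost is 1218 − 390 = 828 ms, so b = 828/5 = 165.600 ms/bit.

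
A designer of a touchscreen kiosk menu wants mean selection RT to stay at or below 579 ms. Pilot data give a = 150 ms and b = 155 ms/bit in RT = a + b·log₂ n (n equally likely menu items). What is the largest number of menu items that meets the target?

6

Information budget: (579 − 150)/155 = 2.7677 bits, so n ≤ 2^2.7677 = 6.810 → at most 6.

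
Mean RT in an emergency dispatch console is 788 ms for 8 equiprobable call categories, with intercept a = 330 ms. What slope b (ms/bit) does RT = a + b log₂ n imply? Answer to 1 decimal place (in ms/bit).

152.7 ms/bit

b = (788 − 330) / log₂(8) = 458 / 3 = 152.667 ms/bit.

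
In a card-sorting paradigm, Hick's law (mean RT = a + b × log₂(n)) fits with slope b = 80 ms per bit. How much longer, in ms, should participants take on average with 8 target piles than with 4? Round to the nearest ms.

80 ms

Only the slope matters, since a is common to both: ΔRT = b·log₂(n₂/n₁).
log₂(8) − log₂(4) = log₂(8/4) = log₂(2) = 1.
ΔRT = 80 × 1.0000 = 80.000 ms.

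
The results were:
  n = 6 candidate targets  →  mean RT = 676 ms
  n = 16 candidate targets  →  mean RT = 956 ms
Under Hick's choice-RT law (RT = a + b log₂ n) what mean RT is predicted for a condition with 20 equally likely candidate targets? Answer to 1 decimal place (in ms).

1019.7 ms

RT is linear in log₂ n, so two points fix the line:
  b = (956 − 676) / (log₂ 16 − log₂ 6) = 280 / (4 − 2.5850) = 197.875 ms/bit
  a = 676 − 197.875 × 2.5850 = 164.502 ms
Then RT(20) = 164.502 + 197.875 × log₂ 20 = 164.502 + 197.875 × 4.3219 ≈ 1019.701 ms.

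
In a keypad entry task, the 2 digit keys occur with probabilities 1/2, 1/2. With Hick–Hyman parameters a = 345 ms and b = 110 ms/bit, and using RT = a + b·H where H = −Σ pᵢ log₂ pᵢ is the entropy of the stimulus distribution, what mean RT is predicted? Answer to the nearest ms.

H = −Σ pᵢ log₂ pᵢ = 0.5·1 + 0.5·1 = 1.000 bits.
RT = 345 + 110 × 1.000 = 455.00 ms.

455 ms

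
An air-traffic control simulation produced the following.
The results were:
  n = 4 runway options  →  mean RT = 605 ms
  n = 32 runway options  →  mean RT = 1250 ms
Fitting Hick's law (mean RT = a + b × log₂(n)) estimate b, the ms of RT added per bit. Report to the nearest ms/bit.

215 ms/bit

The slope on a log₂ axis is (1250 − 605) / (5 − 2) = 215 ms/bit.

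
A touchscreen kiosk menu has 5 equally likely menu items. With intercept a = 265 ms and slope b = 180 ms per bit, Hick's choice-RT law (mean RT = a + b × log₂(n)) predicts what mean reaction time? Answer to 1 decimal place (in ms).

log₂(5) = 2.3219 bits, so RT = 265 + 180 × 2.3219 ≈ 682.947 ms.

682.9 ms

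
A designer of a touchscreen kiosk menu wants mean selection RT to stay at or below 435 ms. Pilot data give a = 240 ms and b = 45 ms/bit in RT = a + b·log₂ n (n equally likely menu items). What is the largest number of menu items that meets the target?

20

45·log₂ n ≤ 435 − 240 = 195, giving log₂ n ≤ 4.3333 and n ≤ 20.159. The largest whole number is 20.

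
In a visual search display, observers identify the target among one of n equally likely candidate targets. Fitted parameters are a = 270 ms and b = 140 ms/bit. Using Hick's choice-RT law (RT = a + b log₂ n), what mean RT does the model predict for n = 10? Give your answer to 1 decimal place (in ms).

log₂(10) = 3.3219 bits, so RT = 270 + 140 × 3.3219 ≈ 735.070 ms.

735.1 ms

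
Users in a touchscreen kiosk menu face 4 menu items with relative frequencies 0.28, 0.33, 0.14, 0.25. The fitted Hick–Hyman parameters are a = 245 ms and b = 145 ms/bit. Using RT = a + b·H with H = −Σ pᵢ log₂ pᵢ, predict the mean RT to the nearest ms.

526 ms

H = 0.28·log₂(1/0.28) + 0.33·log₂(1/0.33) + 0.14·log₂(1/0.14) + 0.25·log₂(1/0.25) = 1.9392 bits.
RT = 245 + 145 × 1.9392 = 526.18 ms.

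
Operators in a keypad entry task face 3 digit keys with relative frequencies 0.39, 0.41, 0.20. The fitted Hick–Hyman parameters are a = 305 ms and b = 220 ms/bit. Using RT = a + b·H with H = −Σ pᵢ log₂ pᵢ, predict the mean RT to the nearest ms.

640 ms

H = 0.39·log₂(1/0.39) + 0.41·log₂(1/0.41) + 0.20·log₂(1/0.20) = 1.5216 bits.
RT = 305 + 220 × 1.5216 = 639.74 ms.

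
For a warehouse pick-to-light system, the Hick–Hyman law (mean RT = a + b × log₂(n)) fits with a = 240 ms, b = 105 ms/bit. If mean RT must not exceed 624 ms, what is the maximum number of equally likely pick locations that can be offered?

12

Set 240 + 105·log₂ n ≤ 624 → log₂ n ≤ (624 − 240)/105 = 3.6571.
So n ≤ 2^3.6571 = 12.616; the largest integer n is 12.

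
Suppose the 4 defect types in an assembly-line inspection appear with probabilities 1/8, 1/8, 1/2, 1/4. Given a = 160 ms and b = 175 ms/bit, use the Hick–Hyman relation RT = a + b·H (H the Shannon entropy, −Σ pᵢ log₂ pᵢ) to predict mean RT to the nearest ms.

466 ms

Each term −pᵢ log₂ pᵢ: 0.125·3 + 0.125·3 + 0.5·1 + 0.25·2; summed, H = 1.750 bits.
Mean RT = a + bH = 160 + 175·1.750 = 466.25 ms.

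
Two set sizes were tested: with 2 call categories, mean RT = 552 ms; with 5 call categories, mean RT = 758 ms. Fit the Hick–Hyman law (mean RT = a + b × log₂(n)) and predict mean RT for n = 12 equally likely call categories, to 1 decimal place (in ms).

954.8 ms

With log₂ n on the abscissa the relation is linear; from the two conditions:
  b = (758 − 552) / (log₂ 5 − log₂ 2) = 206 / (2.3219 − 1) = 155.833 ms/bit
  a = 552 − 155.833 × 1 = 396.167 ms
Then RT(12) = 396.167 + 155.833 × log₂ 12 = 396.167 + 155.833 × 3.5850 ≈ 954.822 ms.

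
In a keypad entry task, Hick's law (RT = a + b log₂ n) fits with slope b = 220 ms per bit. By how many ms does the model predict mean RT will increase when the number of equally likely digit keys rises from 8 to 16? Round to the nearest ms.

ΔRT = (a + b log₂ n₂) − (a + b log₂ n₁) = b·(log₂ n₂ − log₂ n₁).
log₂(16) − log₂(8) = log₂(16/8) = log₂(2) = 1.
ΔRT = 220 × 1.0000 = 220.000 ms.

220 ms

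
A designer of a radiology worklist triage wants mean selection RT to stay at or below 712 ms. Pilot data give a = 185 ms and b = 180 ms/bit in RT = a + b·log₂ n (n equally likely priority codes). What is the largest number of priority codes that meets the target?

7

180·log₂ n ≤ 712 − 185 = 527, giving log₂ n ≤ 2.9278 and n ≤ 7.609. The largest whole number is 7.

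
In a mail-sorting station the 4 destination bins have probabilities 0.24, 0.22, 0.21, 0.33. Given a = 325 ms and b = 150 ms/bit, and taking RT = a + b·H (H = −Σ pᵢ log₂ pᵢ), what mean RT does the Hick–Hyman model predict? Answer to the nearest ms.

621 ms

Entropy contributions −pᵢ log₂ pᵢ: 0.4941, 0.4806, 0.4728, 0.5278; sum H = 1.9754 bits.
RT = a + bH = 325 + 150·1.9754 = 621.30 ms.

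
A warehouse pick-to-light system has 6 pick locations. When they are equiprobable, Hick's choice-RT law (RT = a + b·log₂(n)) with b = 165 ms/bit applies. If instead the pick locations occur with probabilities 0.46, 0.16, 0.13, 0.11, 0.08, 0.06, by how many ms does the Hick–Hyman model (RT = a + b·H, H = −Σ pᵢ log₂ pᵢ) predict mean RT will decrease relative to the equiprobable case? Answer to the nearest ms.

62 ms

The RT saving is b·ΔH. Equiprobable H₀ = log₂(6) = 2.5850 bits; with the given probabilities H = 2.2063 bits.
b·(H₀ − H) = 165 × (2.5850 − 2.2063) = 62.48 ms.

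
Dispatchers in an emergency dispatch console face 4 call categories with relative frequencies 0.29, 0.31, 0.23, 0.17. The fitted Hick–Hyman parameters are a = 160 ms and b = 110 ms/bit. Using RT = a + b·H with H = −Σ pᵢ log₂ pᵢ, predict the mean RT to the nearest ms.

376 ms

H = 0.29·log₂(1/0.29) + 0.31·log₂(1/0.31) + 0.23·log₂(1/0.23) + 0.17·log₂(1/0.17) = 1.9640 bits.
RT = 160 + 110 × 1.9640 = 376.03 ms.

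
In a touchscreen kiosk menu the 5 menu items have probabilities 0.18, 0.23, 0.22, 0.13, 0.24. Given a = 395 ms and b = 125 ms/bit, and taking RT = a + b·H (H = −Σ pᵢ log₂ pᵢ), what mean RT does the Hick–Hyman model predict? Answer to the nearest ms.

H = 0.18·log₂(1/0.18) + 0.23·log₂(1/0.23) + 0.22·log₂(1/0.22) + 0.13·log₂(1/0.13) + 0.24·log₂(1/0.24) = 2.2903 bits.
RT = 395 + 125 × 2.2903 = 681.29 ms.

681 ms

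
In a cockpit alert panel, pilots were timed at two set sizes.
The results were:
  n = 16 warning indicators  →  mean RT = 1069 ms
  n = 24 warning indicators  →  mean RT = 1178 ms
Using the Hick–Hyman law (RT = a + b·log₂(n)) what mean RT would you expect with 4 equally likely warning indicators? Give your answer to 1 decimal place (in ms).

Fit slope and intercept:
  b = (1178 − 1069) / (log₂ 24 − log₂ 16) = 109 / (4.5850 − 4) = 186.337 ms/bit
  a = 1069 − 186.337 × 4 = 323.653 ms
Then RT(4) = 323.653 + 186.337 × log₂ 4 = 323.653 + 186.337 × 2 ≈ 696.327 ms.

696.3 ms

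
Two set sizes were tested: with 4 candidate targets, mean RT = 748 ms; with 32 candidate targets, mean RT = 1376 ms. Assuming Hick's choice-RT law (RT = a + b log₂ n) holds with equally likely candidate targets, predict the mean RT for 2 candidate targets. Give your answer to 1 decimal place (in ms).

Solve the two-equation system in a and b:
  b = (1376 − 748) / (log₂ 32 − log₂ 4) = 628 / (5 − 2) = 209.333 ms/bit
  a = 748 − 209.333 × 2 = 329.333 ms
Then RT(2) = 329.333 + 209.333 × log₂ 2 = 329.333 + 209.333 × 1 ≈ 538.667 ms.

538.7 ms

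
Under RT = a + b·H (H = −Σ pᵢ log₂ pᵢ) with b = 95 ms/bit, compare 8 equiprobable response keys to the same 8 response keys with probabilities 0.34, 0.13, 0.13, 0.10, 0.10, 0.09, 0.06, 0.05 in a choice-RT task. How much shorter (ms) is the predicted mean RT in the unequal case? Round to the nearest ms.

The RT saving is b·ΔH. Equiprobable H₀ = log₂(8) = 3.0000 bits; with the given probabilities H = 2.7311 bits.
b·(H₀ − H) = 95 × (3.0000 − 2.7311) = 25.54 ms.

26 ms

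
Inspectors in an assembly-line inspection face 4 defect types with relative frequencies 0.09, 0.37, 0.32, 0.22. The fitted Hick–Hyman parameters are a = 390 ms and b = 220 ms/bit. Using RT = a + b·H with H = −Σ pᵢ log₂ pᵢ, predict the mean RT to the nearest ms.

797 ms

Entropy contributions −pᵢ log₂ pᵢ: 0.3127, 0.5307, 0.5260, 0.4806; sum H = 1.8500 bits.
RT = a + bH = 390 + 220·1.8500 = 797.00 ms.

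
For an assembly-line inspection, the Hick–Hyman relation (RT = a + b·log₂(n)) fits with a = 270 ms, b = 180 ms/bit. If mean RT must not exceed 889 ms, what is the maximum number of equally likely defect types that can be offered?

180·log₂ n ≤ 889 − 270 = 619, giving log₂ n ≤ 3.4389 and n ≤ 10.844. The largest whole number is 10.

10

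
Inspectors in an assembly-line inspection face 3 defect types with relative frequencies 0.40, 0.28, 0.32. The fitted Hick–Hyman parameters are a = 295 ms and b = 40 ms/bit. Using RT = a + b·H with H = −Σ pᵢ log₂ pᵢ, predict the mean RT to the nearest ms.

358 ms

H = 0.40·log₂(1/0.40) + 0.28·log₂(1/0.28) + 0.32·log₂(1/0.32) = 1.5690 bits.
RT = 295 + 40 × 1.5690 = 357.76 ms.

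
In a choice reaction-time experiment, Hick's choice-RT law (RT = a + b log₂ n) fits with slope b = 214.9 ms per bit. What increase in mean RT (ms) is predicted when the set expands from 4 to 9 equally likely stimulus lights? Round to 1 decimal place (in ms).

The intercept a cancels: ΔRT = b·(log₂ n₂ − log₂ n₁) = b·log₂(n₂/n₁).
log₂(9) − log₂(4) = 3.1699 − 2 = 1.1699.
ΔRT = 214.9 × 1.1699 = 251.417 ms.

251.4 ms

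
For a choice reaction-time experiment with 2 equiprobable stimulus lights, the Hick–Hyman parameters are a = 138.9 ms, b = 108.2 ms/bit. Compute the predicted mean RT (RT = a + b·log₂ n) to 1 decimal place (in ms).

log₂(2) = 1 bits, so RT = 138.9 + 108.2 × 1 ≈ 247.100 ms.

247.1 ms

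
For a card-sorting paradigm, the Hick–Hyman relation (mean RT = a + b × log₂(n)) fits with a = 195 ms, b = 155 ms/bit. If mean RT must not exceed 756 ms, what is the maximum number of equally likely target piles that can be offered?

12

Set 195 + 155·log₂ n ≤ 756 → log₂ n ≤ (756 − 195)/155 = 3.6194.
So n ≤ 2^3.6194 = 12.290; the largest integer n is 12.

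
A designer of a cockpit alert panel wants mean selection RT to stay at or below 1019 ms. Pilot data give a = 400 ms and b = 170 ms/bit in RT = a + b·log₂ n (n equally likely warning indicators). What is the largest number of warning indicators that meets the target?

12

Information budget: (1019 − 400)/170 = 3.6412 bits, so n ≤ 2^3.6412 = 12.477 → at most 12.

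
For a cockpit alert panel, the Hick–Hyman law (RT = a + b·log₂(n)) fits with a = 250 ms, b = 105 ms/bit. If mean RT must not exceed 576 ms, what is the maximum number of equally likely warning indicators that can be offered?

Information budget: (576 − 250)/105 = 3.1048 bits, so n ≤ 2^3.1048 = 8.603 → at most 8.

8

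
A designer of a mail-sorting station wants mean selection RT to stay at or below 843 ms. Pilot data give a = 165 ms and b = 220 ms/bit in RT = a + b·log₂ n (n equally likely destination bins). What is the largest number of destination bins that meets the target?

Set 165 + 220·log₂ n ≤ 843 → log₂ n ≤ (843 − 165)/220 = 3.0818.
So n ≤ 2^3.0818 = 8.467; the largest integer n is 8.

8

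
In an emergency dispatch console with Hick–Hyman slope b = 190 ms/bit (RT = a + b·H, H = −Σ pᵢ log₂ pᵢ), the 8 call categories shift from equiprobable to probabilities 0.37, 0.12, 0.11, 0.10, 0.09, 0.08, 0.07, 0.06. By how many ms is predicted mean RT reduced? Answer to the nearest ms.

The RT saving is b·ΔH. Equiprobable H₀ = log₂(8) = 3.0000 bits; with the given probabilities H = 2.6965 bits.
b·(H₀ − H) = 190 × (3.0000 − 2.6965) = 57.66 ms.

58 ms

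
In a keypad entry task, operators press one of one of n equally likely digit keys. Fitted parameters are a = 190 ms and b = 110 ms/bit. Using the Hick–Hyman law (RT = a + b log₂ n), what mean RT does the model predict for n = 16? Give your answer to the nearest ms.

log₂(16) = 4 bits, so RT = 190 + 110 × 4 ≈ 630.000 ms.

630 ms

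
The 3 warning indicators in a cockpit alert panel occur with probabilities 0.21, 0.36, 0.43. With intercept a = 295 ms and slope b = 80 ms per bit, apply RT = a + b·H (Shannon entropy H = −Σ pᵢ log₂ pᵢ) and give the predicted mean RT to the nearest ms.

417 ms

H = 0.21·log₂(1/0.21) + 0.36·log₂(1/0.36) + 0.43·log₂(1/0.43) = 1.5270 bits.
RT = 295 + 80 × 1.5270 = 417.16 ms.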